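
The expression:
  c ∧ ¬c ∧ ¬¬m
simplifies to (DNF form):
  False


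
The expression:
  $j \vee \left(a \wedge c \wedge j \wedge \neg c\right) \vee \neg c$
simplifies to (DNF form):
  $j \vee \neg c$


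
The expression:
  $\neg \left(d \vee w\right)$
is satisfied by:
  {d: False, w: False}


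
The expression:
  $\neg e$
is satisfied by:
  {e: False}


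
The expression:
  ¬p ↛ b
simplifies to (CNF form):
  b ∨ ¬p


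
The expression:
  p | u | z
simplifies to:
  p | u | z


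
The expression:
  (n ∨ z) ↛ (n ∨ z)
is never true.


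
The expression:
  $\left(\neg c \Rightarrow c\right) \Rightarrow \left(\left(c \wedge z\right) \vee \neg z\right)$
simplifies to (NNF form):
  $\text{True}$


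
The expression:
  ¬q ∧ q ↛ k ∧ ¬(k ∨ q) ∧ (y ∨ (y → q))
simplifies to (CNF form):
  False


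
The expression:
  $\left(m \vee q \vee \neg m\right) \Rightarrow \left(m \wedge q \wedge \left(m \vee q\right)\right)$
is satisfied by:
  {m: True, q: True}


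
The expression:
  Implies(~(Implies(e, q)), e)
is always true.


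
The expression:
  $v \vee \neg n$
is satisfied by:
  {v: True, n: False}
  {n: False, v: False}
  {n: True, v: True}


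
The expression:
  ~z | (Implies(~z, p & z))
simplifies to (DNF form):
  True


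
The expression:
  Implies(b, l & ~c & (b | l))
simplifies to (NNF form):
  ~b | (l & ~c)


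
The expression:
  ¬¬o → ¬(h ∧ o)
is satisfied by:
  {h: False, o: False}
  {o: True, h: False}
  {h: True, o: False}


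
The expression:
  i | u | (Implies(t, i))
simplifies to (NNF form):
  i | u | ~t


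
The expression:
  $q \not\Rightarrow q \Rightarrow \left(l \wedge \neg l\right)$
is always true.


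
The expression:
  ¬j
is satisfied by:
  {j: False}


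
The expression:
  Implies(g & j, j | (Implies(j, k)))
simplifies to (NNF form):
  True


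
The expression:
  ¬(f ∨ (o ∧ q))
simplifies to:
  ¬f ∧ (¬o ∨ ¬q)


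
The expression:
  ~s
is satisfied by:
  {s: False}


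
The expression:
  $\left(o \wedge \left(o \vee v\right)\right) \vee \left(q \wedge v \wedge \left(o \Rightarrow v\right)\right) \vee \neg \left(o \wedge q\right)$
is always true.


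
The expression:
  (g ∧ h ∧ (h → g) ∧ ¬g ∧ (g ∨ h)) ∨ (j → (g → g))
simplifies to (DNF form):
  True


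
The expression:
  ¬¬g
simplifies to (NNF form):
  g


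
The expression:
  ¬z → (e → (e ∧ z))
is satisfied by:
  {z: True, e: False}
  {e: False, z: False}
  {e: True, z: True}


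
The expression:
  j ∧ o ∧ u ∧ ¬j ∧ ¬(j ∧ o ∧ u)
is never true.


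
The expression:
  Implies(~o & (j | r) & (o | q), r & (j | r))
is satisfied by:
  {r: True, o: True, q: False, j: False}
  {r: True, q: False, o: False, j: False}
  {o: True, r: False, q: False, j: False}
  {r: False, q: False, o: False, j: False}
  {j: True, r: True, o: True, q: False}
  {j: True, r: True, q: False, o: False}
  {j: True, o: True, r: False, q: False}
  {j: True, r: False, q: False, o: False}
  {r: True, q: True, o: True, j: False}
  {r: True, q: True, j: False, o: False}
  {q: True, o: True, j: False, r: False}
  {q: True, j: False, o: False, r: False}
  {r: True, q: True, j: True, o: True}
  {r: True, q: True, j: True, o: False}
  {q: True, j: True, o: True, r: False}


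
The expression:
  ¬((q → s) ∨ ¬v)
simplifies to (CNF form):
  q ∧ v ∧ ¬s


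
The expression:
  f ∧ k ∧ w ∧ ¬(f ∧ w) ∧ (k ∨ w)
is never true.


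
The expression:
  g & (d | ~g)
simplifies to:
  d & g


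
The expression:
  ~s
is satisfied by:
  {s: False}


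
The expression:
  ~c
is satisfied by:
  {c: False}


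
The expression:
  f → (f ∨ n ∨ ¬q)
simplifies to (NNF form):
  True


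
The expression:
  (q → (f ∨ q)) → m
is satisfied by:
  {m: True}


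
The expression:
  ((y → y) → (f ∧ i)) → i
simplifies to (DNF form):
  True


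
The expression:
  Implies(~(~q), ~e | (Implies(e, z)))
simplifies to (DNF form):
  z | ~e | ~q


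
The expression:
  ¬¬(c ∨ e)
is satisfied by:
  {c: True, e: True}
  {c: True, e: False}
  {e: True, c: False}


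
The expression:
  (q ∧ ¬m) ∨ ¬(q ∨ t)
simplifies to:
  (q ∧ ¬m) ∨ (¬q ∧ ¬t)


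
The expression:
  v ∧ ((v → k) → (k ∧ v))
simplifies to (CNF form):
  v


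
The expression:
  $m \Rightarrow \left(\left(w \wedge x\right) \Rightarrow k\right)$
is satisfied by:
  {k: True, w: False, m: False, x: False}
  {k: False, w: False, m: False, x: False}
  {x: True, k: True, w: False, m: False}
  {x: True, k: False, w: False, m: False}
  {k: True, m: True, x: False, w: False}
  {m: True, x: False, w: False, k: False}
  {x: True, m: True, k: True, w: False}
  {x: True, m: True, k: False, w: False}
  {k: True, w: True, x: False, m: False}
  {w: True, x: False, m: False, k: False}
  {k: True, x: True, w: True, m: False}
  {x: True, w: True, k: False, m: False}
  {k: True, m: True, w: True, x: False}
  {m: True, w: True, x: False, k: False}
  {x: True, m: True, w: True, k: True}


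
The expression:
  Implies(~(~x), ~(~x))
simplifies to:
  True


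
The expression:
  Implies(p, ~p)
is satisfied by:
  {p: False}


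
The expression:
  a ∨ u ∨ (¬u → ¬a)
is always true.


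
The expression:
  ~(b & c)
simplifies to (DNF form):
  ~b | ~c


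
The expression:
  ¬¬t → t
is always true.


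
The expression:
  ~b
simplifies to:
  ~b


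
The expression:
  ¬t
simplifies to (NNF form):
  ¬t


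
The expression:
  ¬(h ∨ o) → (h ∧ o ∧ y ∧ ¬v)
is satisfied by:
  {o: True, h: True}
  {o: True, h: False}
  {h: True, o: False}


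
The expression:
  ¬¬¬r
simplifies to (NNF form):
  ¬r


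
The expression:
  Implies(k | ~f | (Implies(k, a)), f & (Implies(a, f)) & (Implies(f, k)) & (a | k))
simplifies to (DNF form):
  f & k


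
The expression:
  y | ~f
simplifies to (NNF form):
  y | ~f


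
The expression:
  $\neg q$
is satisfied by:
  {q: False}


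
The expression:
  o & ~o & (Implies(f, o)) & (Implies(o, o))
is never true.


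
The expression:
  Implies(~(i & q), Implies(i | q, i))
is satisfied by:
  {i: True, q: False}
  {q: False, i: False}
  {q: True, i: True}


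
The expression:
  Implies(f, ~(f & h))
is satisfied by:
  {h: False, f: False}
  {f: True, h: False}
  {h: True, f: False}


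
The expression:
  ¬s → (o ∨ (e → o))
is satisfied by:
  {s: True, o: True, e: False}
  {s: True, e: False, o: False}
  {o: True, e: False, s: False}
  {o: False, e: False, s: False}
  {s: True, o: True, e: True}
  {s: True, e: True, o: False}
  {o: True, e: True, s: False}


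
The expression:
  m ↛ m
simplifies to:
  False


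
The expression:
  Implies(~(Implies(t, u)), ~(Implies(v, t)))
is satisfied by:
  {u: True, t: False}
  {t: False, u: False}
  {t: True, u: True}


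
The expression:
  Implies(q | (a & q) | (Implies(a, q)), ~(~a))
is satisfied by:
  {a: True}


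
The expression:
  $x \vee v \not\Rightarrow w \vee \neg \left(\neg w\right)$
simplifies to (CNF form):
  $v \vee w \vee x$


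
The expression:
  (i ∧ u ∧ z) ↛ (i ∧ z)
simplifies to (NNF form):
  False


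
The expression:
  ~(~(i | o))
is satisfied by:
  {i: True, o: True}
  {i: True, o: False}
  {o: True, i: False}


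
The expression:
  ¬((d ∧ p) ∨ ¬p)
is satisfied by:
  {p: True, d: False}


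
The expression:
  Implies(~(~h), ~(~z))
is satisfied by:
  {z: True, h: False}
  {h: False, z: False}
  {h: True, z: True}


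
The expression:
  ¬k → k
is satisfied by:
  {k: True}


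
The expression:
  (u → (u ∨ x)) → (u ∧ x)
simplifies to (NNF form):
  u ∧ x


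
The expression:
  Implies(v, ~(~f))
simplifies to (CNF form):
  f | ~v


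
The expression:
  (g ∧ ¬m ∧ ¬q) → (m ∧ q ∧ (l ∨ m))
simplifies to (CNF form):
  m ∨ q ∨ ¬g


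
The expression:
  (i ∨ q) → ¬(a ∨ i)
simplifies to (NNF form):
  ¬i ∧ (¬a ∨ ¬q)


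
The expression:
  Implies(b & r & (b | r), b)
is always true.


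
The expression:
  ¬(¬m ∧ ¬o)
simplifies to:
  m ∨ o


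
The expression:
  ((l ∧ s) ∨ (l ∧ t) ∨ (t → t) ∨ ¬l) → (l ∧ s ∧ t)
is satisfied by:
  {t: True, s: True, l: True}


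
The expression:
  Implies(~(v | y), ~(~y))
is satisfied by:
  {y: True, v: True}
  {y: True, v: False}
  {v: True, y: False}


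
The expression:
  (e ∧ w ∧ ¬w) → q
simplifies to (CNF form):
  True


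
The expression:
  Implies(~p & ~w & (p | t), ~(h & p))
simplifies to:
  True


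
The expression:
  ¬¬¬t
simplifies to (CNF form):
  ¬t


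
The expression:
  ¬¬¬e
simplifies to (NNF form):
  ¬e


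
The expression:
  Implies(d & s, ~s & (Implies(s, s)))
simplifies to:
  ~d | ~s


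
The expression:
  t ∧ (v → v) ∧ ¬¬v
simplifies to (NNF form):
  t ∧ v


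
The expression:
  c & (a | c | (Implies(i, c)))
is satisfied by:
  {c: True}


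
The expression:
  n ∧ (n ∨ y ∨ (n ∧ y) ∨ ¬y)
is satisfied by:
  {n: True}


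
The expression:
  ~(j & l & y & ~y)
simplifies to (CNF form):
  True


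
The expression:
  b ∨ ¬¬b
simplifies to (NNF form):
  b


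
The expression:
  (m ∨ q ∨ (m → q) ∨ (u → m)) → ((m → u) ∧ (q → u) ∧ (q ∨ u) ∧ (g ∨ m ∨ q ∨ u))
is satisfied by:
  {u: True}


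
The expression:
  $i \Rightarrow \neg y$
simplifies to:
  $\neg i \vee \neg y$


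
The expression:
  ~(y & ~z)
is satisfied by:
  {z: True, y: False}
  {y: False, z: False}
  {y: True, z: True}


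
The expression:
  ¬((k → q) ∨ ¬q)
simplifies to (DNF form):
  False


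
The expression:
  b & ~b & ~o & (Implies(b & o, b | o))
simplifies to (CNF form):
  False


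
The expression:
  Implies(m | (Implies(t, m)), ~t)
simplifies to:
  ~m | ~t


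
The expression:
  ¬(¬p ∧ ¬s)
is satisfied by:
  {p: True, s: True}
  {p: True, s: False}
  {s: True, p: False}


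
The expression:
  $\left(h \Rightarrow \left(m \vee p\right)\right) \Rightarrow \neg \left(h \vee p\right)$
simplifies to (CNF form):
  $\neg p \wedge \left(\neg h \vee \neg m\right)$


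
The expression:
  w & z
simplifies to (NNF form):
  w & z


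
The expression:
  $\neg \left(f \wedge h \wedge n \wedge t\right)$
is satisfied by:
  {h: False, t: False, n: False, f: False}
  {f: True, h: False, t: False, n: False}
  {n: True, h: False, t: False, f: False}
  {f: True, n: True, h: False, t: False}
  {t: True, f: False, h: False, n: False}
  {f: True, t: True, h: False, n: False}
  {n: True, t: True, f: False, h: False}
  {f: True, n: True, t: True, h: False}
  {h: True, n: False, t: False, f: False}
  {f: True, h: True, n: False, t: False}
  {n: True, h: True, f: False, t: False}
  {f: True, n: True, h: True, t: False}
  {t: True, h: True, n: False, f: False}
  {f: True, t: True, h: True, n: False}
  {n: True, t: True, h: True, f: False}


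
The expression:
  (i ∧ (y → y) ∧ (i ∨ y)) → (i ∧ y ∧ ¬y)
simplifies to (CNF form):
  ¬i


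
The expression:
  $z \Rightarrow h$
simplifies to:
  $h \vee \neg z$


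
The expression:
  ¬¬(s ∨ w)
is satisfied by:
  {s: True, w: True}
  {s: True, w: False}
  {w: True, s: False}


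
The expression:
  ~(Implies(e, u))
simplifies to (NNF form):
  e & ~u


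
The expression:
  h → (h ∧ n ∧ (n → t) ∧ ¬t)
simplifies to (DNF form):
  ¬h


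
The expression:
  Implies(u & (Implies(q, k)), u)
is always true.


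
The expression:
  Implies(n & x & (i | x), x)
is always true.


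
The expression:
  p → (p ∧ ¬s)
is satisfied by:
  {s: False, p: False}
  {p: True, s: False}
  {s: True, p: False}


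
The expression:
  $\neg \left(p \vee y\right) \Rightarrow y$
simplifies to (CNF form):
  $p \vee y$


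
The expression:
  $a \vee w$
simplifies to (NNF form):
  $a \vee w$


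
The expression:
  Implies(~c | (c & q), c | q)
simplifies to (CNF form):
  c | q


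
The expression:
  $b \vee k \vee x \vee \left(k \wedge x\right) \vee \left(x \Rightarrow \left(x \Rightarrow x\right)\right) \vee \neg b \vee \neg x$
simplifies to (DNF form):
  $\text{True}$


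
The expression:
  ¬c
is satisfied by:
  {c: False}


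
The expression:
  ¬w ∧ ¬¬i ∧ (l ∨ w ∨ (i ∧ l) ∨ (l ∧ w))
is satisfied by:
  {i: True, l: True, w: False}


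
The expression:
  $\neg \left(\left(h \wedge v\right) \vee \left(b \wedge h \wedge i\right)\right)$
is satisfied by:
  {v: False, h: False, b: False, i: False}
  {i: True, v: False, h: False, b: False}
  {b: True, v: False, h: False, i: False}
  {i: True, b: True, v: False, h: False}
  {v: True, i: False, h: False, b: False}
  {i: True, v: True, h: False, b: False}
  {b: True, v: True, i: False, h: False}
  {i: True, b: True, v: True, h: False}
  {h: True, b: False, v: False, i: False}
  {h: True, i: True, b: False, v: False}
  {h: True, b: True, i: False, v: False}


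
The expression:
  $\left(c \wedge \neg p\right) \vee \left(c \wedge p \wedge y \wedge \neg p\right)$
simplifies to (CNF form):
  $c \wedge \neg p$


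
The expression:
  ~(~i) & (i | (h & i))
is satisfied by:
  {i: True}


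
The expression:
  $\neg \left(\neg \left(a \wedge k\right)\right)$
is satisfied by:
  {a: True, k: True}


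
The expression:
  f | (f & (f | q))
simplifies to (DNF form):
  f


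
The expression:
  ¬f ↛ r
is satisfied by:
  {r: True, f: False}
  {f: False, r: False}
  {f: True, r: True}


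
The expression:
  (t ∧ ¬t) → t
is always true.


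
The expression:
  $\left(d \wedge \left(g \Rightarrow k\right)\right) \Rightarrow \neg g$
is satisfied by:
  {g: False, k: False, d: False}
  {d: True, g: False, k: False}
  {k: True, g: False, d: False}
  {d: True, k: True, g: False}
  {g: True, d: False, k: False}
  {d: True, g: True, k: False}
  {k: True, g: True, d: False}


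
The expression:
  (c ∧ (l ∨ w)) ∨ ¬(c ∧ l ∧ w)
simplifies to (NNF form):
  True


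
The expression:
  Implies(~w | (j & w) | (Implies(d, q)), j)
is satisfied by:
  {d: True, j: True, w: True, q: False}
  {d: True, j: True, w: False, q: False}
  {j: True, w: True, q: False, d: False}
  {j: True, w: False, q: False, d: False}
  {d: True, j: True, q: True, w: True}
  {d: True, j: True, q: True, w: False}
  {j: True, q: True, w: True, d: False}
  {j: True, q: True, w: False, d: False}
  {d: True, q: False, w: True, j: False}


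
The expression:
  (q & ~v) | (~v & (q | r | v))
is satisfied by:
  {r: True, q: True, v: False}
  {r: True, q: False, v: False}
  {q: True, r: False, v: False}


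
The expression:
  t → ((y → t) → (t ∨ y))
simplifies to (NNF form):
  True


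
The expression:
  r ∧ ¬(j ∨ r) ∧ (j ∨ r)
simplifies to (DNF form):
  False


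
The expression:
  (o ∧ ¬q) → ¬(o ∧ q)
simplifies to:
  True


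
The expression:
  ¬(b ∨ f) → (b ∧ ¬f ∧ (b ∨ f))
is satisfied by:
  {b: True, f: True}
  {b: True, f: False}
  {f: True, b: False}


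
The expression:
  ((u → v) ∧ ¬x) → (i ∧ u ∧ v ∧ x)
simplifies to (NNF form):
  x ∨ (u ∧ ¬v)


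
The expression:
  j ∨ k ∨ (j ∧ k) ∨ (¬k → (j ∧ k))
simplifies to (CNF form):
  j ∨ k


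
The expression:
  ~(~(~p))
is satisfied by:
  {p: False}


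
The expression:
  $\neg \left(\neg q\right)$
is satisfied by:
  {q: True}


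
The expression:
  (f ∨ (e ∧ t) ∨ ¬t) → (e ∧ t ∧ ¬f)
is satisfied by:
  {t: True, f: False}


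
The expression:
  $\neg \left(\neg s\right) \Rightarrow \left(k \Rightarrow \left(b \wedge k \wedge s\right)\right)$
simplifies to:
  $b \vee \neg k \vee \neg s$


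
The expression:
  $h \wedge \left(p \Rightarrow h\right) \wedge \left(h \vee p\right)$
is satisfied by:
  {h: True}


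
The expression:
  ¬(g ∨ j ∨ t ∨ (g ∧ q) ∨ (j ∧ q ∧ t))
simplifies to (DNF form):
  ¬g ∧ ¬j ∧ ¬t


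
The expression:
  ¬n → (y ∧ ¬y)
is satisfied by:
  {n: True}


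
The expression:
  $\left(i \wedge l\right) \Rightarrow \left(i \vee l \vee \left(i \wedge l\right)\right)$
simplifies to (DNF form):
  $\text{True}$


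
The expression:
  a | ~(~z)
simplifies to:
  a | z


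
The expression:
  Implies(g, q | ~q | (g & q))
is always true.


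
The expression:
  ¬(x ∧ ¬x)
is always true.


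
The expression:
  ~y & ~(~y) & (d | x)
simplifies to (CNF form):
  False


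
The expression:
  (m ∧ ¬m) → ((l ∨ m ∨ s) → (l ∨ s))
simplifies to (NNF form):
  True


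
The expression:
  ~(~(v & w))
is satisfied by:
  {w: True, v: True}


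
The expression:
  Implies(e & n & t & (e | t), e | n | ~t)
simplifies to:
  True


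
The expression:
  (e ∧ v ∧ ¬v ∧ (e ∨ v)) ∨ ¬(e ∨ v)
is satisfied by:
  {v: False, e: False}


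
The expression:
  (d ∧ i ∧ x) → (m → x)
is always true.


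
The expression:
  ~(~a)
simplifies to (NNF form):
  a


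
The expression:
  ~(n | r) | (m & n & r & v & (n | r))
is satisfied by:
  {m: True, v: True, n: False, r: False}
  {m: True, n: False, v: False, r: False}
  {v: True, m: False, n: False, r: False}
  {m: False, n: False, v: False, r: False}
  {r: True, m: True, v: True, n: True}


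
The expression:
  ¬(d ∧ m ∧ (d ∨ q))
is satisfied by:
  {m: False, d: False}
  {d: True, m: False}
  {m: True, d: False}


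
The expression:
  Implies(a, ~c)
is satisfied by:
  {c: False, a: False}
  {a: True, c: False}
  {c: True, a: False}


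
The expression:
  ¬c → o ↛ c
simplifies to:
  c ∨ o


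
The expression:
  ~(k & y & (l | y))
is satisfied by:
  {k: False, y: False}
  {y: True, k: False}
  {k: True, y: False}


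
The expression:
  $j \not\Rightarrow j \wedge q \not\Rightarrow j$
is never true.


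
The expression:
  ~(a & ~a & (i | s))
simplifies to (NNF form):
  True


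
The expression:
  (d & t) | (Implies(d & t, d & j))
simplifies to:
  True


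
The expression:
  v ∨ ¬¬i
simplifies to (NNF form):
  i ∨ v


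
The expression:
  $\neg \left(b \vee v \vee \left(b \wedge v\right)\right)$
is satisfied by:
  {v: False, b: False}


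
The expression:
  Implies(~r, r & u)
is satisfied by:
  {r: True}


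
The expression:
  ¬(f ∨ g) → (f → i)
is always true.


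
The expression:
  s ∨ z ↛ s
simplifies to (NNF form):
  s ∨ z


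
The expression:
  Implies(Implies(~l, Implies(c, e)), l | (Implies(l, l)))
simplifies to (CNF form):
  True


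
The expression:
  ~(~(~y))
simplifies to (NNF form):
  ~y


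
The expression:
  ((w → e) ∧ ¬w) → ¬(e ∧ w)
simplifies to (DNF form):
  True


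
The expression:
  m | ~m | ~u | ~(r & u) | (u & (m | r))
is always true.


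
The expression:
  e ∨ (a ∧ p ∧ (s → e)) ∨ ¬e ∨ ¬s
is always true.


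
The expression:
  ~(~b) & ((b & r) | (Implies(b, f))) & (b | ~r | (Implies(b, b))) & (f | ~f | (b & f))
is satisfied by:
  {b: True, r: True, f: True}
  {b: True, r: True, f: False}
  {b: True, f: True, r: False}


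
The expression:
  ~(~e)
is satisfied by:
  {e: True}


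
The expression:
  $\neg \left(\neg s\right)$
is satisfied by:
  {s: True}


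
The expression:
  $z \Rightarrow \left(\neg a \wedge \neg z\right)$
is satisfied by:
  {z: False}


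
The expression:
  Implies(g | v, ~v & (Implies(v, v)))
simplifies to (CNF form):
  ~v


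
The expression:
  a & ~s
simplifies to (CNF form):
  a & ~s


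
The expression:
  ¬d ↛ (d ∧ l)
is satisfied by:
  {d: False}


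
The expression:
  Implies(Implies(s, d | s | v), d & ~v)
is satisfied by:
  {d: True, v: False}


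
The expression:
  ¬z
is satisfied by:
  {z: False}


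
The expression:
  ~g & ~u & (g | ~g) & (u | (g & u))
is never true.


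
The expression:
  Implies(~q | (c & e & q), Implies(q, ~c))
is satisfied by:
  {c: False, q: False, e: False}
  {e: True, c: False, q: False}
  {q: True, c: False, e: False}
  {e: True, q: True, c: False}
  {c: True, e: False, q: False}
  {e: True, c: True, q: False}
  {q: True, c: True, e: False}


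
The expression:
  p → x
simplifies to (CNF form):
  x ∨ ¬p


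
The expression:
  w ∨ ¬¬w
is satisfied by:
  {w: True}


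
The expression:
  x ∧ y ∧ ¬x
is never true.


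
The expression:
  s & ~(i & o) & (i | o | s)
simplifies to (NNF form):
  s & (~i | ~o)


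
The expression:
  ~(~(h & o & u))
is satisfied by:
  {h: True, u: True, o: True}


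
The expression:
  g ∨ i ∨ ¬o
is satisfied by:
  {i: True, g: True, o: False}
  {i: True, o: False, g: False}
  {g: True, o: False, i: False}
  {g: False, o: False, i: False}
  {i: True, g: True, o: True}
  {i: True, o: True, g: False}
  {g: True, o: True, i: False}


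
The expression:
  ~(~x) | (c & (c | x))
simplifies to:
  c | x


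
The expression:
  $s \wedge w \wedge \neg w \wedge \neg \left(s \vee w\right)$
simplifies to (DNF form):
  $\text{False}$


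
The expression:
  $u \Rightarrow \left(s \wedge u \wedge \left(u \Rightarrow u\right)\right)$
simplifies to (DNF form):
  $s \vee \neg u$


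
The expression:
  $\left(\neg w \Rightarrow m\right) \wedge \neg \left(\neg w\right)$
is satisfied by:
  {w: True}


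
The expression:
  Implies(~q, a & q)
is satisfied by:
  {q: True}


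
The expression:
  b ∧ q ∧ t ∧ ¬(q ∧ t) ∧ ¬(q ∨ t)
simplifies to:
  False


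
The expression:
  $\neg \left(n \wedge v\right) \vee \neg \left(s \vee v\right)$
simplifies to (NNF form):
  $\neg n \vee \neg v$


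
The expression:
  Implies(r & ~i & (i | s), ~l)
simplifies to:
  i | ~l | ~r | ~s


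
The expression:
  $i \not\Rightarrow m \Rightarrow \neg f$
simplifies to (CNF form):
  $m \vee \neg f \vee \neg i$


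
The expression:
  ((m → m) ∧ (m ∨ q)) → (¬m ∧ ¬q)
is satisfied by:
  {q: False, m: False}


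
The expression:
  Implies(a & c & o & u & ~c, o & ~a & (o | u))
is always true.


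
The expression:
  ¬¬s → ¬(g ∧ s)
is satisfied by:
  {s: False, g: False}
  {g: True, s: False}
  {s: True, g: False}


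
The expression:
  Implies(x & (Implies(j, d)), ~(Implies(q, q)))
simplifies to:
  ~x | (j & ~d)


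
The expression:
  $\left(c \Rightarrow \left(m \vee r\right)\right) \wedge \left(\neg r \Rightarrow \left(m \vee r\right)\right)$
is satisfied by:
  {r: True, m: True}
  {r: True, m: False}
  {m: True, r: False}


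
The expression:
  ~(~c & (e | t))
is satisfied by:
  {c: True, t: False, e: False}
  {c: True, e: True, t: False}
  {c: True, t: True, e: False}
  {c: True, e: True, t: True}
  {e: False, t: False, c: False}


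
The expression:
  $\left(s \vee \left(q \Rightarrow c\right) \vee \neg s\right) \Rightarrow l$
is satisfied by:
  {l: True}


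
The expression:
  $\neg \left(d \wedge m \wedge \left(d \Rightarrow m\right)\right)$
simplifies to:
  $\neg d \vee \neg m$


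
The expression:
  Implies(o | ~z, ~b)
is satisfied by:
  {z: True, b: False, o: False}
  {z: False, b: False, o: False}
  {o: True, z: True, b: False}
  {o: True, z: False, b: False}
  {b: True, z: True, o: False}


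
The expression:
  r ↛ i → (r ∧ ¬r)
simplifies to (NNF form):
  i ∨ ¬r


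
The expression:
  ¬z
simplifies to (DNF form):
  ¬z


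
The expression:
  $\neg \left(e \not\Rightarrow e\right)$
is always true.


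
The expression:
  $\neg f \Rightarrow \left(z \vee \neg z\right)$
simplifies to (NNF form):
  $\text{True}$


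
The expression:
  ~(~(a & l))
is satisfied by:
  {a: True, l: True}


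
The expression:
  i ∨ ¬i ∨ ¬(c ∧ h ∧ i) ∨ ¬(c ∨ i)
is always true.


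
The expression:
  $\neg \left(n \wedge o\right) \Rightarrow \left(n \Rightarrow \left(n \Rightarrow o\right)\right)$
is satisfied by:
  {o: True, n: False}
  {n: False, o: False}
  {n: True, o: True}


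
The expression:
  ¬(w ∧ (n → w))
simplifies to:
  ¬w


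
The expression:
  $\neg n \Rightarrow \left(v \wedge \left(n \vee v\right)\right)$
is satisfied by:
  {n: True, v: True}
  {n: True, v: False}
  {v: True, n: False}


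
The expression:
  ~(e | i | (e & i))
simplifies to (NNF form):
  ~e & ~i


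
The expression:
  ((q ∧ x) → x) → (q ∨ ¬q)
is always true.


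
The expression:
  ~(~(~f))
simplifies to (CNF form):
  ~f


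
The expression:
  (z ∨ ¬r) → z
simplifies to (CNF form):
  r ∨ z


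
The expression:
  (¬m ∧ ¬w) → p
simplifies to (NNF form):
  m ∨ p ∨ w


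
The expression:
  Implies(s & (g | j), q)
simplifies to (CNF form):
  (q | ~g | ~s) & (q | ~j | ~s)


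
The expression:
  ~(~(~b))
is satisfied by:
  {b: False}


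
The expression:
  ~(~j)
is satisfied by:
  {j: True}


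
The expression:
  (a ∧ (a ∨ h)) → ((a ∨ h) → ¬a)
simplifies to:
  ¬a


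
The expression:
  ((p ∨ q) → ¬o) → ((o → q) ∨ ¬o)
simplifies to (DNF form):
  p ∨ q ∨ ¬o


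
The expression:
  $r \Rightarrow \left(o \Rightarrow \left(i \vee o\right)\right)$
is always true.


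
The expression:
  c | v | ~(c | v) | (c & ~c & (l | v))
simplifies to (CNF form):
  True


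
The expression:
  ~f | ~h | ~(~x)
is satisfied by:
  {x: True, h: False, f: False}
  {h: False, f: False, x: False}
  {f: True, x: True, h: False}
  {f: True, h: False, x: False}
  {x: True, h: True, f: False}
  {h: True, x: False, f: False}
  {f: True, h: True, x: True}


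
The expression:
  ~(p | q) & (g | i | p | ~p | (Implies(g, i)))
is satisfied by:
  {q: False, p: False}


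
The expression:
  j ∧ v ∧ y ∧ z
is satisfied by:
  {z: True, j: True, y: True, v: True}


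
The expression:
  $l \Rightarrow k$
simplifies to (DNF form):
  $k \vee \neg l$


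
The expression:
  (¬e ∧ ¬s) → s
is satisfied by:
  {e: True, s: True}
  {e: True, s: False}
  {s: True, e: False}


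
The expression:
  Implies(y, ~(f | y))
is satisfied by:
  {y: False}


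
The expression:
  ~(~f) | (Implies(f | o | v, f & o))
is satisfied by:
  {f: True, o: False, v: False}
  {v: True, f: True, o: False}
  {f: True, o: True, v: False}
  {v: True, f: True, o: True}
  {v: False, o: False, f: False}


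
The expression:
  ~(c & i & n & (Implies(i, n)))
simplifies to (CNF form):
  ~c | ~i | ~n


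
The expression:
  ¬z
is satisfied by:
  {z: False}


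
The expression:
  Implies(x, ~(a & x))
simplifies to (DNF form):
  ~a | ~x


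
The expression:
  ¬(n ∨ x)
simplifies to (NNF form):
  ¬n ∧ ¬x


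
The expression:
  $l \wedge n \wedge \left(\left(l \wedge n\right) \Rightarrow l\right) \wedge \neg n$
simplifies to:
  $\text{False}$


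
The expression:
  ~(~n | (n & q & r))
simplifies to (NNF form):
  n & (~q | ~r)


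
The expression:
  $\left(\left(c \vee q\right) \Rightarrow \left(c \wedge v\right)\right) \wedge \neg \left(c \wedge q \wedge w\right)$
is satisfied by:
  {v: True, c: False, q: False, w: False}
  {v: False, c: False, q: False, w: False}
  {w: True, v: True, c: False, q: False}
  {w: True, v: False, c: False, q: False}
  {c: True, v: True, w: False, q: False}
  {w: True, c: True, v: True, q: False}
  {q: True, c: True, v: True, w: False}


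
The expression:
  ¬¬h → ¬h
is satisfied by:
  {h: False}


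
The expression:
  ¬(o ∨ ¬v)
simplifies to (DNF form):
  v ∧ ¬o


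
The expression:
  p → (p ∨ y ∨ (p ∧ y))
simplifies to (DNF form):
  True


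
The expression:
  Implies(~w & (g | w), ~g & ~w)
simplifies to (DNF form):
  w | ~g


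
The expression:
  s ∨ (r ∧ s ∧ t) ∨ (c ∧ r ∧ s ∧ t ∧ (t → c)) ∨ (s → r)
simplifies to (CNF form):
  True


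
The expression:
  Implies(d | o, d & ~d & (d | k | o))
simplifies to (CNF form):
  ~d & ~o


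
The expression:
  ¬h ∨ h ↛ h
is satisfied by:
  {h: False}


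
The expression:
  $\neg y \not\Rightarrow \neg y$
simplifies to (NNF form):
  $\text{False}$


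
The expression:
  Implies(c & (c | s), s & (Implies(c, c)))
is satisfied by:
  {s: True, c: False}
  {c: False, s: False}
  {c: True, s: True}


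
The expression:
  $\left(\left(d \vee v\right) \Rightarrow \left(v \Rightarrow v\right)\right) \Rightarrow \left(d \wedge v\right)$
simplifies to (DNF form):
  $d \wedge v$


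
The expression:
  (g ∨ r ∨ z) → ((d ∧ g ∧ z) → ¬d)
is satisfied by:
  {g: False, z: False, d: False}
  {d: True, g: False, z: False}
  {z: True, g: False, d: False}
  {d: True, z: True, g: False}
  {g: True, d: False, z: False}
  {d: True, g: True, z: False}
  {z: True, g: True, d: False}


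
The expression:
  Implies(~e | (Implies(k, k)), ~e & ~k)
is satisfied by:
  {e: False, k: False}


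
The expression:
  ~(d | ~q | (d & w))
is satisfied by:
  {q: True, d: False}


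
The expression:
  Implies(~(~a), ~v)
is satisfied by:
  {v: False, a: False}
  {a: True, v: False}
  {v: True, a: False}


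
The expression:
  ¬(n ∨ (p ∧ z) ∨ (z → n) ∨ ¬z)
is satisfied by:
  {z: True, n: False, p: False}


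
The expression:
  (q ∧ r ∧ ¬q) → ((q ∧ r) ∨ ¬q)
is always true.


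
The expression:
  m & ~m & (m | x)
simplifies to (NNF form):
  False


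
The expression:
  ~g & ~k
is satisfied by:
  {g: False, k: False}


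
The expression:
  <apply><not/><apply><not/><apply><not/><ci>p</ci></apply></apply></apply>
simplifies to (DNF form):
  <apply><not/><ci>p</ci></apply>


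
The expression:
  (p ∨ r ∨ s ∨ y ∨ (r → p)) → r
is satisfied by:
  {r: True}


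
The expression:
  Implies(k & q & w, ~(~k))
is always true.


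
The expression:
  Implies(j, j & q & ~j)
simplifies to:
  ~j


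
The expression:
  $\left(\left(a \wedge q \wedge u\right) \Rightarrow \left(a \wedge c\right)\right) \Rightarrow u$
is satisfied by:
  {u: True}


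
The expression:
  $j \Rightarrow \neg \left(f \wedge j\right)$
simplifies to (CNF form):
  $\neg f \vee \neg j$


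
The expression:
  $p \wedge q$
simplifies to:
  $p \wedge q$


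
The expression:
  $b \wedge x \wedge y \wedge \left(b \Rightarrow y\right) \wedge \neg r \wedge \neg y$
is never true.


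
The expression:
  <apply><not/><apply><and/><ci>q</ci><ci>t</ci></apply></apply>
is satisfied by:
  {t: False, q: False}
  {q: True, t: False}
  {t: True, q: False}


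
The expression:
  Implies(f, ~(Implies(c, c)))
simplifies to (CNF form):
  ~f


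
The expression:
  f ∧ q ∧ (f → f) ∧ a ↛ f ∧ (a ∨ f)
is never true.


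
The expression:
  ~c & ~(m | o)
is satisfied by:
  {o: False, c: False, m: False}


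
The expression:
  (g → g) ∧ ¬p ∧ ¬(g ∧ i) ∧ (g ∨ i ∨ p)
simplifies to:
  ¬p ∧ (g ∨ i) ∧ (¬g ∨ ¬i)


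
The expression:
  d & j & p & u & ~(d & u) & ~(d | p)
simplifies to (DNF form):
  False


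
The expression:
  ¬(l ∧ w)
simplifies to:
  ¬l ∨ ¬w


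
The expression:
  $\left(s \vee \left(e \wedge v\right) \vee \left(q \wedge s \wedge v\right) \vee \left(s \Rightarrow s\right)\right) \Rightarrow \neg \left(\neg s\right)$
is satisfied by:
  {s: True}


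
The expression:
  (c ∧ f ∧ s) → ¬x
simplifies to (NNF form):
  ¬c ∨ ¬f ∨ ¬s ∨ ¬x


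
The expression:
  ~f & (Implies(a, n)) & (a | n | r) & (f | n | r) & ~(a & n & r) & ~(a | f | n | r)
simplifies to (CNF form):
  False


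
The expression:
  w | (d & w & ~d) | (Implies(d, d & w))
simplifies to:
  w | ~d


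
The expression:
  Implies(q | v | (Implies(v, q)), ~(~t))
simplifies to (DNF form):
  t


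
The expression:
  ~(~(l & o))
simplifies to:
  l & o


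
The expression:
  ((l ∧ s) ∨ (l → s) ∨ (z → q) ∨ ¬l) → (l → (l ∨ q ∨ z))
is always true.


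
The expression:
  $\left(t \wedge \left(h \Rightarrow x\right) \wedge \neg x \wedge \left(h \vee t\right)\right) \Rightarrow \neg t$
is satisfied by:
  {x: True, h: True, t: False}
  {x: True, h: False, t: False}
  {h: True, x: False, t: False}
  {x: False, h: False, t: False}
  {x: True, t: True, h: True}
  {x: True, t: True, h: False}
  {t: True, h: True, x: False}


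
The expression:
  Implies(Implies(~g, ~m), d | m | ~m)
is always true.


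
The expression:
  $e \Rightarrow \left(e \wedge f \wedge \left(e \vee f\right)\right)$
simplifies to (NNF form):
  $f \vee \neg e$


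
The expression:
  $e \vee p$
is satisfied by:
  {e: True, p: True}
  {e: True, p: False}
  {p: True, e: False}


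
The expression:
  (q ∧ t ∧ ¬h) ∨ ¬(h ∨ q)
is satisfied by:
  {t: True, q: False, h: False}
  {q: False, h: False, t: False}
  {t: True, q: True, h: False}


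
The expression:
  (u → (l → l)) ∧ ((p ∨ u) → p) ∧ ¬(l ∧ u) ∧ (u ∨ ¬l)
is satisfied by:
  {p: True, u: False, l: False}
  {u: False, l: False, p: False}
  {p: True, u: True, l: False}


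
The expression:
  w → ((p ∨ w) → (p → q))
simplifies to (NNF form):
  q ∨ ¬p ∨ ¬w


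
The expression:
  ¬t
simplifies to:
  ¬t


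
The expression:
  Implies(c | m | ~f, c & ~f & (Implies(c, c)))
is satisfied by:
  {c: True, m: False, f: False}
  {c: True, m: True, f: False}
  {f: True, m: False, c: False}


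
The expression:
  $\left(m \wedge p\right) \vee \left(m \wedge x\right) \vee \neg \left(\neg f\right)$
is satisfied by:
  {x: True, m: True, f: True, p: True}
  {x: True, m: True, f: True, p: False}
  {m: True, f: True, p: True, x: False}
  {m: True, f: True, p: False, x: False}
  {x: True, f: True, p: True, m: False}
  {x: True, f: True, p: False, m: False}
  {f: True, p: True, x: False, m: False}
  {f: True, x: False, p: False, m: False}
  {x: True, m: True, p: True, f: False}
  {x: True, m: True, p: False, f: False}
  {m: True, p: True, f: False, x: False}


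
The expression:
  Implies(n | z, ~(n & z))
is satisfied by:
  {z: False, n: False}
  {n: True, z: False}
  {z: True, n: False}


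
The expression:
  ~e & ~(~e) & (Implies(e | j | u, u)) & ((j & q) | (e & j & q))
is never true.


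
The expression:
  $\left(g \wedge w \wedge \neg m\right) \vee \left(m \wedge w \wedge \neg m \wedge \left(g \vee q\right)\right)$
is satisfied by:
  {w: True, g: True, m: False}


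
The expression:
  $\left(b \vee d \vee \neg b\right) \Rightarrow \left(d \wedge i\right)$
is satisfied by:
  {i: True, d: True}


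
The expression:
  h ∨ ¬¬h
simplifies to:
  h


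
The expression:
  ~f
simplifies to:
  ~f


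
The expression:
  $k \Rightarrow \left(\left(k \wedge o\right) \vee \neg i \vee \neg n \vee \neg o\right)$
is always true.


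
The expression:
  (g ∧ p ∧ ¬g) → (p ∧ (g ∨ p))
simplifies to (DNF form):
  True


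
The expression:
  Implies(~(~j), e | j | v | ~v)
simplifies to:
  True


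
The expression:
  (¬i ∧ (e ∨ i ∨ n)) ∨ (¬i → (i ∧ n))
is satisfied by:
  {i: True, n: True, e: True}
  {i: True, n: True, e: False}
  {i: True, e: True, n: False}
  {i: True, e: False, n: False}
  {n: True, e: True, i: False}
  {n: True, e: False, i: False}
  {e: True, n: False, i: False}


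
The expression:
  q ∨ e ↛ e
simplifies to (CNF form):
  q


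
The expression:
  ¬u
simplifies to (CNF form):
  ¬u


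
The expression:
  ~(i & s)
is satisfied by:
  {s: False, i: False}
  {i: True, s: False}
  {s: True, i: False}


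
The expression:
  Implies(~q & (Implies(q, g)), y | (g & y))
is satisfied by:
  {y: True, q: True}
  {y: True, q: False}
  {q: True, y: False}


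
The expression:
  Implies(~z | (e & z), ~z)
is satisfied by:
  {e: False, z: False}
  {z: True, e: False}
  {e: True, z: False}


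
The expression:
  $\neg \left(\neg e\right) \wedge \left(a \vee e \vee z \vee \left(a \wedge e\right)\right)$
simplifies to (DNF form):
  $e$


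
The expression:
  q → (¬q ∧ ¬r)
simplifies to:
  ¬q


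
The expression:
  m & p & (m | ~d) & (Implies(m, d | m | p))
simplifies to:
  m & p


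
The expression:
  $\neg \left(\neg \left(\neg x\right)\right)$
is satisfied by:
  {x: False}


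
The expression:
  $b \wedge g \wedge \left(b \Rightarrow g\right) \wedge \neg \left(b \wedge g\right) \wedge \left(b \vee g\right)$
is never true.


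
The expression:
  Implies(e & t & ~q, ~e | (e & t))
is always true.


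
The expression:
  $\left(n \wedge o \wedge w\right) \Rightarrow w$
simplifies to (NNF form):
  $\text{True}$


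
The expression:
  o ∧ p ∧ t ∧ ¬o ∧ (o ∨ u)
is never true.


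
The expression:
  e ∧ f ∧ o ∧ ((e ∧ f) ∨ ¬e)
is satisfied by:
  {f: True, e: True, o: True}


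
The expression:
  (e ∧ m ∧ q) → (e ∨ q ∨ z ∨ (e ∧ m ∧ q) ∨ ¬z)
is always true.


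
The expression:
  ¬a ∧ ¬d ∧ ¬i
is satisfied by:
  {d: False, i: False, a: False}


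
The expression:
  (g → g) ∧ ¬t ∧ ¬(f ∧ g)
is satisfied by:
  {t: False, g: False, f: False}
  {f: True, t: False, g: False}
  {g: True, t: False, f: False}


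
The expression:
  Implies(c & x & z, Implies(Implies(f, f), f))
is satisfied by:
  {f: True, c: False, z: False, x: False}
  {f: False, c: False, z: False, x: False}
  {x: True, f: True, c: False, z: False}
  {x: True, f: False, c: False, z: False}
  {z: True, f: True, c: False, x: False}
  {z: True, f: False, c: False, x: False}
  {x: True, z: True, f: True, c: False}
  {x: True, z: True, f: False, c: False}
  {c: True, f: True, x: False, z: False}
  {c: True, f: False, x: False, z: False}
  {x: True, c: True, f: True, z: False}
  {x: True, c: True, f: False, z: False}
  {z: True, c: True, f: True, x: False}
  {z: True, c: True, f: False, x: False}
  {z: True, c: True, x: True, f: True}


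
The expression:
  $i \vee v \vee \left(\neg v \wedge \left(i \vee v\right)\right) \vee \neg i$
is always true.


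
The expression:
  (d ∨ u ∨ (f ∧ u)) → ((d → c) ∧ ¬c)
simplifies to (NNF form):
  ¬d ∧ (¬c ∨ ¬u)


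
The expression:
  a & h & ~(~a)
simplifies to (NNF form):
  a & h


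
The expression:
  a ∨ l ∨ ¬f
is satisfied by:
  {a: True, l: True, f: False}
  {a: True, l: False, f: False}
  {l: True, a: False, f: False}
  {a: False, l: False, f: False}
  {f: True, a: True, l: True}
  {f: True, a: True, l: False}
  {f: True, l: True, a: False}
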